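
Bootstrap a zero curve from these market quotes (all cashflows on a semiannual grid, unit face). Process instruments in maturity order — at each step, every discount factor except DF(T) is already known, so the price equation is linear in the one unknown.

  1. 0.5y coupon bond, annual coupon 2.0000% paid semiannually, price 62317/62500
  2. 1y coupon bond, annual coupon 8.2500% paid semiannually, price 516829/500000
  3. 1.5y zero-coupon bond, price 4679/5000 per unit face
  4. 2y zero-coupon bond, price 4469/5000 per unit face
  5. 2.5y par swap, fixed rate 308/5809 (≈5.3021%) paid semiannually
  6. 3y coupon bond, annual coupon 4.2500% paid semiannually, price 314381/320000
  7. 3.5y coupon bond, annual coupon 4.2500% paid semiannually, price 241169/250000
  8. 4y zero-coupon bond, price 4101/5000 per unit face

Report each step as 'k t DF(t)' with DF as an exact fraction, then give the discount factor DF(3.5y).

step 1 [0.5y] bond c/2=1/100: DF=(62317/62500 − 1/100·(0))/(1+1/100) = 617/625 ≈ 0.987200
step 2 [1y] bond c/2=33/800: DF=(516829/500000 − 33/800·(0.987200))/(1+33/800) = 596/625 ≈ 0.953600
step 3 [1.5y] zero: DF = P = 4679/5000 ≈ 0.935800
step 4 [2y] zero: DF = P = 4469/5000 ≈ 0.893800
step 5 [2.5y] swap r/2=154/5809: DF=(1 − 154/5809·(0.987200+0.953600+0.935800+0.893800))/(1+154/5809) = 548/625 ≈ 0.876800
step 6 [3y] bond c/2=17/800: DF=(314381/320000 − 17/800·(0.987200+0.953600+0.935800+0.893800+0.876800))/(1+17/800) = 8653/10000 ≈ 0.865300
step 7 [3.5y] bond c/2=17/800: DF=(241169/250000 − 17/800·(0.987200+0.953600+0.935800+0.893800+0.876800+0.865300))/(1+17/800) = 8299/10000 ≈ 0.829900
step 8 [4y] zero: DF = P = 4101/5000 ≈ 0.820200

1 1/2 617/625
2 1 596/625
3 3/2 4679/5000
4 2 4469/5000
5 5/2 548/625
6 3 8653/10000
7 7/2 8299/10000
8 4 4101/5000
DF(3.5y) = 8299/10000 ≈ 0.829900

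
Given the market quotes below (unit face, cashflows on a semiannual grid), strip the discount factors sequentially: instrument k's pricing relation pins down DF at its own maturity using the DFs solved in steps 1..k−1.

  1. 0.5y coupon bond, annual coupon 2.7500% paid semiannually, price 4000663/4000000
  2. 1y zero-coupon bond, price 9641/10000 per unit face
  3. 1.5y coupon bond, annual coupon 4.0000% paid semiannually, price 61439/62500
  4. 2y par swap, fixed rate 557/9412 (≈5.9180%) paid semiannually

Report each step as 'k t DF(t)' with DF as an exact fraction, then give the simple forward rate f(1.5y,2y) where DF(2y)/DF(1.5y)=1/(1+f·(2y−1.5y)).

step 1 [0.5y] bond c/2=11/800: DF=(4000663/4000000 − 11/800·(0))/(1+11/800) = 4933/5000 ≈ 0.986600
step 2 [1y] zero: DF = P = 9641/10000 ≈ 0.964100
step 3 [1.5y] bond c/2=1/50: DF=(61439/62500 − 1/50·(0.986600+0.964100))/(1+1/50) = 1851/2000 ≈ 0.925500
step 4 [2y] swap r/2=557/18824: DF=(1 − 557/18824·(0.986600+0.964100+0.925500))/(1+557/18824) = 4443/5000 ≈ 0.888600

1 1/2 4933/5000
2 1 9641/10000
3 3/2 1851/2000
4 2 4443/5000
f(1.5y,2y) = ((1851/2000)/(4443/5000) − 1)/(1/2) = 123/1481 ≈ 8.3052%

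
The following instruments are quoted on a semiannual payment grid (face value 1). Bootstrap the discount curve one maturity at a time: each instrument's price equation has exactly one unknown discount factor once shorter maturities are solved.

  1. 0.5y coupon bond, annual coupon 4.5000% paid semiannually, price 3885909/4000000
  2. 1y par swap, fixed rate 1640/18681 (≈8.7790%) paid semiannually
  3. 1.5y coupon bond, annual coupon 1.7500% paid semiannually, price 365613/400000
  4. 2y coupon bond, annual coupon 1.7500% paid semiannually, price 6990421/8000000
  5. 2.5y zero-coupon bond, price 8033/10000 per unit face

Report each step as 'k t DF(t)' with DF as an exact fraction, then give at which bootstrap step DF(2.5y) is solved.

step 1 [0.5y] bond c/2=9/400: DF=(3885909/4000000 − 9/400·(0))/(1+9/400) = 9501/10000 ≈ 0.950100
step 2 [1y] swap r/2=820/18681: DF=(1 − 820/18681·(0.950100))/(1+820/18681) = 459/500 ≈ 0.918000
step 3 [1.5y] bond c/2=7/800: DF=(365613/400000 − 7/800·(0.950100+0.918000))/(1+7/800) = 8899/10000 ≈ 0.889900
step 4 [2y] bond c/2=7/800: DF=(6990421/8000000 − 7/800·(0.950100+0.918000+0.889900))/(1+7/800) = 8423/10000 ≈ 0.842300
step 5 [2.5y] zero: DF = P = 8033/10000 ≈ 0.803300

1 1/2 9501/10000
2 1 459/500
3 3/2 8899/10000
4 2 8423/10000
5 5/2 8033/10000
DF(2.5y) is solved at step 5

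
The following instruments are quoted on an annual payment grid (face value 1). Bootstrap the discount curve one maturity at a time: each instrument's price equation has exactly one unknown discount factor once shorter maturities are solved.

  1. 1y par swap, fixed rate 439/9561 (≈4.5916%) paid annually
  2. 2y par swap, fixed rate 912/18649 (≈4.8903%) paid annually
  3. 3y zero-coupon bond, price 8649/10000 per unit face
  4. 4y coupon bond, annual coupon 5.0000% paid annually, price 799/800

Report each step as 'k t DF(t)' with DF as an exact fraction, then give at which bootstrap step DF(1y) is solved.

step 1 [1y] swap r/1=439/9561: DF=(1 − 439/9561·(0))/(1+439/9561) = 9561/10000 ≈ 0.956100
step 2 [2y] swap r/1=912/18649: DF=(1 − 912/18649·(0.956100))/(1+912/18649) = 568/625 ≈ 0.908800
step 3 [3y] zero: DF = P = 8649/10000 ≈ 0.864900
step 4 [4y] bond c/1=1/20: DF=(799/800 − 1/20·(0.956100+0.908800+0.864900))/(1+1/20) = 2053/2500 ≈ 0.821200

1 1 9561/10000
2 2 568/625
3 3 8649/10000
4 4 2053/2500
DF(1y) is solved at step 1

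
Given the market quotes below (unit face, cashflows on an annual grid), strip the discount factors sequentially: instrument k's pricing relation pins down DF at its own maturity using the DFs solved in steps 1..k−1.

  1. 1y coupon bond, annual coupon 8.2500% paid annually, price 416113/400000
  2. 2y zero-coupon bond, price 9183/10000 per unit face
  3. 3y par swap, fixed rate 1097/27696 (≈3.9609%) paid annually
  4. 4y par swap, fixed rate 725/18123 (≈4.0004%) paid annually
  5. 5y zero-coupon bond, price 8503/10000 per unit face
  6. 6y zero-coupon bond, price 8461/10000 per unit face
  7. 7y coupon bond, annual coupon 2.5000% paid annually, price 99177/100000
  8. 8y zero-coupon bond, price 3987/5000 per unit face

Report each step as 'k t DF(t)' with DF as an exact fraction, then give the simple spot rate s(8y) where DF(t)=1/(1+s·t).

step 1 [1y] bond c/1=33/400: DF=(416113/400000 − 33/400·(0))/(1+33/400) = 961/1000 ≈ 0.961000
step 2 [2y] zero: DF = P = 9183/10000 ≈ 0.918300
step 3 [3y] swap r/1=1097/27696: DF=(1 − 1097/27696·(0.961000+0.918300))/(1+1097/27696) = 8903/10000 ≈ 0.890300
step 4 [4y] swap r/1=725/18123: DF=(1 − 725/18123·(0.961000+0.918300+0.890300))/(1+725/18123) = 171/200 ≈ 0.855000
step 5 [5y] zero: DF = P = 8503/10000 ≈ 0.850300
step 6 [6y] zero: DF = P = 8461/10000 ≈ 0.846100
step 7 [7y] bond c/1=1/40: DF=(99177/100000 − 1/40·(0.961000+0.918300+0.890300+0.855000+0.850300+0.846100))/(1+1/40) = 4189/5000 ≈ 0.837800
step 8 [8y] zero: DF = P = 3987/5000 ≈ 0.797400

1 1 961/1000
2 2 9183/10000
3 3 8903/10000
4 4 171/200
5 5 8503/10000
6 6 8461/10000
7 7 4189/5000
8 8 3987/5000
s(8y) = (1/(3987/5000) − 1)/(8) = 1013/31896 ≈ 3.1759%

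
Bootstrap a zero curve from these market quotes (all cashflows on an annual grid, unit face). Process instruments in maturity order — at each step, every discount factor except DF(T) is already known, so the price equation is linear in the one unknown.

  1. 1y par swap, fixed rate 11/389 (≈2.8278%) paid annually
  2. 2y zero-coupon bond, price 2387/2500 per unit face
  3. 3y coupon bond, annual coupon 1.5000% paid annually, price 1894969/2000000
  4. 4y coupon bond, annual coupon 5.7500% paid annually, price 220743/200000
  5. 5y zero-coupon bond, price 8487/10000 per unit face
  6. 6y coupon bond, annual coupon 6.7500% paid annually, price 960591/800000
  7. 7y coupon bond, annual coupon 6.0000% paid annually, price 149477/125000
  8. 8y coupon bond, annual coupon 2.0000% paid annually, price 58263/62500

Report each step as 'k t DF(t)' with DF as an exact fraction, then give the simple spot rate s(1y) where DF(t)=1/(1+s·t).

step 1 [1y] swap r/1=11/389: DF=(1 − 11/389·(0))/(1+11/389) = 389/400 ≈ 0.972500
step 2 [2y] zero: DF = P = 2387/2500 ≈ 0.954800
step 3 [3y] bond c/1=3/200: DF=(1894969/2000000 − 3/200·(0.972500+0.954800))/(1+3/200) = 181/200 ≈ 0.905000
step 4 [4y] bond c/1=23/400: DF=(220743/200000 − 23/400·(0.972500+0.954800+0.905000))/(1+23/400) = 8897/10000 ≈ 0.889700
step 5 [5y] zero: DF = P = 8487/10000 ≈ 0.848700
step 6 [6y] bond c/1=27/400: DF=(960591/800000 − 27/400·(0.972500+0.954800+0.905000+0.889700+0.848700))/(1+27/400) = 4179/5000 ≈ 0.835800
step 7 [7y] bond c/1=3/50: DF=(149477/125000 − 3/50·(0.972500+0.954800+0.905000+0.889700+0.848700+0.835800))/(1+3/50) = 8221/10000 ≈ 0.822100
step 8 [8y] bond c/1=1/50: DF=(58263/62500 − 1/50·(0.972500+0.954800+0.905000+0.889700+0.848700+0.835800+0.822100))/(1+1/50) = 3959/5000 ≈ 0.791800

1 1 389/400
2 2 2387/2500
3 3 181/200
4 4 8897/10000
5 5 8487/10000
6 6 4179/5000
7 7 8221/10000
8 8 3959/5000
s(1y) = (1/(389/400) − 1)/(1) = 11/389 ≈ 2.8278%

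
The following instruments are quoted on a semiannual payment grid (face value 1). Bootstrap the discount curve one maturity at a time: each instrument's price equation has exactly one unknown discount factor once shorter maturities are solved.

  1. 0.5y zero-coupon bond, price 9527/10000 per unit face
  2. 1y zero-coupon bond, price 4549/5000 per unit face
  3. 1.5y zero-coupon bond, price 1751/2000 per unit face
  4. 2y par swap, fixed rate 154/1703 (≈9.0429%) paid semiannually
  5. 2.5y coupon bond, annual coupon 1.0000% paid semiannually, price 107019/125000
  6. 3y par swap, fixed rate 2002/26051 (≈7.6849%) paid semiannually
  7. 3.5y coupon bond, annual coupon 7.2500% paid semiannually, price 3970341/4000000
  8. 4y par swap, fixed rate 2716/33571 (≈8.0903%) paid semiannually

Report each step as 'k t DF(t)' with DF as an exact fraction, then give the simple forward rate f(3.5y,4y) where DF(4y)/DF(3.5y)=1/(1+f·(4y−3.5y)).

step 1 [0.5y] zero: DF = P = 9527/10000 ≈ 0.952700
step 2 [1y] zero: DF = P = 4549/5000 ≈ 0.909800
step 3 [1.5y] zero: DF = P = 1751/2000 ≈ 0.875500
step 4 [2y] swap r/2=77/1703: DF=(1 − 77/1703·(0.952700+0.909800+0.875500))/(1+77/1703) = 8383/10000 ≈ 0.838300
step 5 [2.5y] bond c/2=1/200: DF=(107019/125000 − 1/200·(0.952700+0.909800+0.875500+0.838300))/(1+1/200) = 8341/10000 ≈ 0.834100
step 6 [3y] swap r/2=1001/26051: DF=(1 − 1001/26051·(0.952700+0.909800+0.875500+0.838300+0.834100))/(1+1001/26051) = 3999/5000 ≈ 0.799800
step 7 [3.5y] bond c/2=29/800: DF=(3970341/4000000 − 29/800·(0.952700+0.909800+0.875500+0.838300+0.834100+0.799800))/(1+29/800) = 1939/2500 ≈ 0.775600
step 8 [4y] swap r/2=1358/33571: DF=(1 − 1358/33571·(0.952700+0.909800+0.875500+0.838300+0.834100+0.799800+0.775600))/(1+1358/33571) = 1821/2500 ≈ 0.728400

1 1/2 9527/10000
2 1 4549/5000
3 3/2 1751/2000
4 2 8383/10000
5 5/2 8341/10000
6 3 3999/5000
7 7/2 1939/2500
8 4 1821/2500
f(3.5y,4y) = ((1939/2500)/(1821/2500) − 1)/(1/2) = 236/1821 ≈ 12.9599%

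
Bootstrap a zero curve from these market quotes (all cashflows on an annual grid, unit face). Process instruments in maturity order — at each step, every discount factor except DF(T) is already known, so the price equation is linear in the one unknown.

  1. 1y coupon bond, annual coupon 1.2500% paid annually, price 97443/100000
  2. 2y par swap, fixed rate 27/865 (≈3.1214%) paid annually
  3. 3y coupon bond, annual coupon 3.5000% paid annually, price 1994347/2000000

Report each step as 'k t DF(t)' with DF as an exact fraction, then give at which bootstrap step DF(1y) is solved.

step 1 [1y] bond c/1=1/80: DF=(97443/100000 − 1/80·(0))/(1+1/80) = 1203/1250 ≈ 0.962400
step 2 [2y] swap r/1=27/865: DF=(1 − 27/865·(0.962400))/(1+27/865) = 4703/5000 ≈ 0.940600
step 3 [3y] bond c/1=7/200: DF=(1994347/2000000 − 7/200·(0.962400+0.940600))/(1+7/200) = 8991/10000 ≈ 0.899100

1 1 1203/1250
2 2 4703/5000
3 3 8991/10000
DF(1y) is solved at step 1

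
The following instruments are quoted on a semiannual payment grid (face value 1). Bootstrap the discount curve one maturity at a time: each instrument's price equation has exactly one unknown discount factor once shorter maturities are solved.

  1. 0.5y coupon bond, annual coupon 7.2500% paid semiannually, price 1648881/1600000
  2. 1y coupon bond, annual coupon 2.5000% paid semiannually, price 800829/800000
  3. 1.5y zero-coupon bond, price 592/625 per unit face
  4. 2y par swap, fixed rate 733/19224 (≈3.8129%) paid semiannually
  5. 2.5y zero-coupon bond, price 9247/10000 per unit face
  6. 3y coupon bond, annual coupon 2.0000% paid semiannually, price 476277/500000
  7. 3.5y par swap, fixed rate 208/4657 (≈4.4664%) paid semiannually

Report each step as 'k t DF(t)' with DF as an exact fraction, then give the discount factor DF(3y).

1 1/2 1989/2000
2 1 2441/2500
3 3/2 592/625
4 2 9267/10000
5 5/2 9247/10000
6 3 8959/10000
7 7/2 534/625
DF(3y) = 8959/10000 ≈ 0.895900

step 1 [0.5y] bond c/2=29/800: DF=(1648881/1600000 − 29/800·(0))/(1+29/800) = 1989/2000 ≈ 0.994500
step 2 [1y] bond c/2=1/80: DF=(800829/800000 − 1/80·(0.994500))/(1+1/80) = 2441/2500 ≈ 0.976400
step 3 [1.5y] zero: DF = P = 592/625 ≈ 0.947200
step 4 [2y] swap r/2=733/38448: DF=(1 − 733/38448·(0.994500+0.976400+0.947200))/(1+733/38448) = 9267/10000 ≈ 0.926700
step 5 [2.5y] zero: DF = P = 9247/10000 ≈ 0.924700
step 6 [3y] bond c/2=1/100: DF=(476277/500000 − 1/100·(0.994500+0.976400+0.947200+0.926700+0.924700))/(1+1/100) = 8959/10000 ≈ 0.895900
step 7 [3.5y] swap r/2=104/4657: DF=(1 − 104/4657·(0.994500+0.976400+0.947200+0.926700+0.924700+0.895900))/(1+104/4657) = 534/625 ≈ 0.854400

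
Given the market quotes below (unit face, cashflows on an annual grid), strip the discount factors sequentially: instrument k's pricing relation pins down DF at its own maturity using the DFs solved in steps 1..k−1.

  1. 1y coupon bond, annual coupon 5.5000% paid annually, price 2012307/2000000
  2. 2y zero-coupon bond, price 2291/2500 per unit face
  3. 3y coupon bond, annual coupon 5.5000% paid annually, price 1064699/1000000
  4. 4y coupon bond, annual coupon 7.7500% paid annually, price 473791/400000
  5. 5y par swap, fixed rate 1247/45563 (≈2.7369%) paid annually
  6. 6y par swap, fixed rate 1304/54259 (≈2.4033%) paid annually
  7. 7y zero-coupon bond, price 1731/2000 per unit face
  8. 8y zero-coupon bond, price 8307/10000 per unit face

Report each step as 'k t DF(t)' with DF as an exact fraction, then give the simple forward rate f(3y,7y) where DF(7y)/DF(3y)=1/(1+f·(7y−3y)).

step 1 [1y] bond c/1=11/200: DF=(2012307/2000000 − 11/200·(0))/(1+11/200) = 9537/10000 ≈ 0.953700
step 2 [2y] zero: DF = P = 2291/2500 ≈ 0.916400
step 3 [3y] bond c/1=11/200: DF=(1064699/1000000 − 11/200·(0.953700+0.916400))/(1+11/200) = 9117/10000 ≈ 0.911700
step 4 [4y] bond c/1=31/400: DF=(473791/400000 − 31/400·(0.953700+0.916400+0.911700))/(1+31/400) = 562/625 ≈ 0.899200
step 5 [5y] swap r/1=1247/45563: DF=(1 − 1247/45563·(0.953700+0.916400+0.911700+0.899200))/(1+1247/45563) = 8753/10000 ≈ 0.875300
step 6 [6y] swap r/1=1304/54259: DF=(1 − 1304/54259·(0.953700+0.916400+0.911700+0.899200+0.875300))/(1+1304/54259) = 1087/1250 ≈ 0.869600
step 7 [7y] zero: DF = P = 1731/2000 ≈ 0.865500
step 8 [8y] zero: DF = P = 8307/10000 ≈ 0.830700

1 1 9537/10000
2 2 2291/2500
3 3 9117/10000
4 4 562/625
5 5 8753/10000
6 6 1087/1250
7 7 1731/2000
8 8 8307/10000
f(3y,7y) = ((9117/10000)/(1731/2000) − 1)/(4) = 77/5770 ≈ 1.3345%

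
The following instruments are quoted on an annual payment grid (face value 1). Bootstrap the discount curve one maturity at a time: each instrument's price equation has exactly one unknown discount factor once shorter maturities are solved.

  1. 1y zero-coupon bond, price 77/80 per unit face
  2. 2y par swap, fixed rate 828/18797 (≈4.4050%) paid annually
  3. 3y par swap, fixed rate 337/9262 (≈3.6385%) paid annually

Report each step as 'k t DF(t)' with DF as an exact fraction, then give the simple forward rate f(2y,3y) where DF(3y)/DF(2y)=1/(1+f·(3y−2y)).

1 1 77/80
2 2 2293/2500
3 3 8989/10000
f(2y,3y) = ((2293/2500)/(8989/10000) − 1)/(1) = 183/8989 ≈ 2.0358%

step 1 [1y] zero: DF = P = 77/80 ≈ 0.962500
step 2 [2y] swap r/1=828/18797: DF=(1 − 828/18797·(0.962500))/(1+828/18797) = 2293/2500 ≈ 0.917200
step 3 [3y] swap r/1=337/9262: DF=(1 − 337/9262·(0.962500+0.917200))/(1+337/9262) = 8989/10000 ≈ 0.898900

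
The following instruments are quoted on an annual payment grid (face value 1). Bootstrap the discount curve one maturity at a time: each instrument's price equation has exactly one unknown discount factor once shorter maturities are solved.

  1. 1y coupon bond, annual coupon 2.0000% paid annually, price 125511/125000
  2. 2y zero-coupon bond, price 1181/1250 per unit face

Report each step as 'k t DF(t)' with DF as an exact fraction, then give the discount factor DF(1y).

step 1 [1y] bond c/1=1/50: DF=(125511/125000 − 1/50·(0))/(1+1/50) = 2461/2500 ≈ 0.984400
step 2 [2y] zero: DF = P = 1181/1250 ≈ 0.944800

1 1 2461/2500
2 2 1181/1250
DF(1y) = 2461/2500 ≈ 0.984400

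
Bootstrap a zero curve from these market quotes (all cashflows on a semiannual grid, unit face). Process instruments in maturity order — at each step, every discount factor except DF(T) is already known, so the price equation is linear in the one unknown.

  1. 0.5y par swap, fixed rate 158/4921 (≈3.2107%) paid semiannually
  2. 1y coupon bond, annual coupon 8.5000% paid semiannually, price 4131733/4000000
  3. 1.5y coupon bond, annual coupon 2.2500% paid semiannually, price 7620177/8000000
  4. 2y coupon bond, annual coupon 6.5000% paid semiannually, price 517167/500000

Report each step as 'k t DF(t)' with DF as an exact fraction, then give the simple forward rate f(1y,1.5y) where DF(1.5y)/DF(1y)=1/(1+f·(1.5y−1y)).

1 1/2 4921/5000
2 1 9507/10000
3 3/2 2301/2500
4 2 9119/10000
f(1y,1.5y) = ((9507/10000)/(2301/2500) − 1)/(1/2) = 101/1534 ≈ 6.5841%

step 1 [0.5y] swap r/2=79/4921: DF=(1 − 79/4921·(0))/(1+79/4921) = 4921/5000 ≈ 0.984200
step 2 [1y] bond c/2=17/400: DF=(4131733/4000000 − 17/400·(0.984200))/(1+17/400) = 9507/10000 ≈ 0.950700
step 3 [1.5y] bond c/2=9/800: DF=(7620177/8000000 − 9/800·(0.984200+0.950700))/(1+9/800) = 2301/2500 ≈ 0.920400
step 4 [2y] bond c/2=13/400: DF=(517167/500000 − 13/400·(0.984200+0.950700+0.920400))/(1+13/400) = 9119/10000 ≈ 0.911900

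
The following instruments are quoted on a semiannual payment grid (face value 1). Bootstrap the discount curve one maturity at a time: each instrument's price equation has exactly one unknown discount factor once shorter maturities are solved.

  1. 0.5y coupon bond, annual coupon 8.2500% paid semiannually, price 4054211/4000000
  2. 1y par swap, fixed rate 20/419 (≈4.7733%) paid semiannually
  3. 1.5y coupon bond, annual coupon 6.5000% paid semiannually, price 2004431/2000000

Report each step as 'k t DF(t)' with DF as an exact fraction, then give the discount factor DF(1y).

step 1 [0.5y] bond c/2=33/800: DF=(4054211/4000000 − 33/800·(0))/(1+33/800) = 4867/5000 ≈ 0.973400
step 2 [1y] swap r/2=10/419: DF=(1 − 10/419·(0.973400))/(1+10/419) = 477/500 ≈ 0.954000
step 3 [1.5y] bond c/2=13/400: DF=(2004431/2000000 − 13/400·(0.973400+0.954000))/(1+13/400) = 91/100 ≈ 0.910000

1 1/2 4867/5000
2 1 477/500
3 3/2 91/100
DF(1y) = 477/500 ≈ 0.954000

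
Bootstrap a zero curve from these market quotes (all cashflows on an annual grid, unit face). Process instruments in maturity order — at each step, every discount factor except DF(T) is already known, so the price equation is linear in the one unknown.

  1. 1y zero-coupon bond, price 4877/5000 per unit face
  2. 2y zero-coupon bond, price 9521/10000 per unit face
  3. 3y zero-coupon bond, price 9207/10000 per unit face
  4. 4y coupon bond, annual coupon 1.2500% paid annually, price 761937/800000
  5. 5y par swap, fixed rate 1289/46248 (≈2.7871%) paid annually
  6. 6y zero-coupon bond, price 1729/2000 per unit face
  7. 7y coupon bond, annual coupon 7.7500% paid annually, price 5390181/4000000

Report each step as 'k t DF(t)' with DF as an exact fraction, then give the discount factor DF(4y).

1 1 4877/5000
2 2 9521/10000
3 3 9207/10000
4 4 1811/2000
5 5 8711/10000
6 6 1729/2000
7 7 4279/5000
DF(4y) = 1811/2000 ≈ 0.905500

step 1 [1y] zero: DF = P = 4877/5000 ≈ 0.975400
step 2 [2y] zero: DF = P = 9521/10000 ≈ 0.952100
step 3 [3y] zero: DF = P = 9207/10000 ≈ 0.920700
step 4 [4y] bond c/1=1/80: DF=(761937/800000 − 1/80·(0.975400+0.952100+0.920700))/(1+1/80) = 1811/2000 ≈ 0.905500
step 5 [5y] swap r/1=1289/46248: DF=(1 − 1289/46248·(0.975400+0.952100+0.920700+0.905500))/(1+1289/46248) = 8711/10000 ≈ 0.871100
step 6 [6y] zero: DF = P = 1729/2000 ≈ 0.864500
step 7 [7y] bond c/1=31/400: DF=(5390181/4000000 − 31/400·(0.975400+0.952100+0.920700+0.905500+0.871100+0.864500))/(1+31/400) = 4279/5000 ≈ 0.855800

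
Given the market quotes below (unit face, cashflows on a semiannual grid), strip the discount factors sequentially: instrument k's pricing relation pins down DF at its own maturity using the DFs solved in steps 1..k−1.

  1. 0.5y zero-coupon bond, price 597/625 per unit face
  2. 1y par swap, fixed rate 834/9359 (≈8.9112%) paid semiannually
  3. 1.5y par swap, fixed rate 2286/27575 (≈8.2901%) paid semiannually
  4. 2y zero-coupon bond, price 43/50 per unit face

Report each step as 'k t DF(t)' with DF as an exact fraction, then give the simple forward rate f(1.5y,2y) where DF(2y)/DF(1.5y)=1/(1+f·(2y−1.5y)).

step 1 [0.5y] zero: DF = P = 597/625 ≈ 0.955200
step 2 [1y] swap r/2=417/9359: DF=(1 − 417/9359·(0.955200))/(1+417/9359) = 4583/5000 ≈ 0.916600
step 3 [1.5y] swap r/2=1143/27575: DF=(1 − 1143/27575·(0.955200+0.916600))/(1+1143/27575) = 8857/10000 ≈ 0.885700
step 4 [2y] zero: DF = P = 43/50 ≈ 0.860000

1 1/2 597/625
2 1 4583/5000
3 3/2 8857/10000
4 2 43/50
f(1.5y,2y) = ((8857/10000)/(43/50) − 1)/(1/2) = 257/4300 ≈ 5.9767%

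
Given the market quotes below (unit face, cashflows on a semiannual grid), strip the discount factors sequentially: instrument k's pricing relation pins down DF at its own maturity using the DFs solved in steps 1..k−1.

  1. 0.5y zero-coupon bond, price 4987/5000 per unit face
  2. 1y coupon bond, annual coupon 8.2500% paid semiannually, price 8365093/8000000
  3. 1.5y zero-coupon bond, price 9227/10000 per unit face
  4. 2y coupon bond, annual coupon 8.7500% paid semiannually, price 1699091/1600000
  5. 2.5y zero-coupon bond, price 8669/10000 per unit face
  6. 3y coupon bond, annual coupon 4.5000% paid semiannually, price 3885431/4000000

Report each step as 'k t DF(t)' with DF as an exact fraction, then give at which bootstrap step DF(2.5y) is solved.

1 1/2 4987/5000
2 1 9647/10000
3 3/2 9227/10000
4 2 1793/2000
5 5/2 8669/10000
6 3 8477/10000
DF(2.5y) is solved at step 5

step 1 [0.5y] zero: DF = P = 4987/5000 ≈ 0.997400
step 2 [1y] bond c/2=33/800: DF=(8365093/8000000 − 33/800·(0.997400))/(1+33/800) = 9647/10000 ≈ 0.964700
step 3 [1.5y] zero: DF = P = 9227/10000 ≈ 0.922700
step 4 [2y] bond c/2=7/160: DF=(1699091/1600000 − 7/160·(0.997400+0.964700+0.922700))/(1+7/160) = 1793/2000 ≈ 0.896500
step 5 [2.5y] zero: DF = P = 8669/10000 ≈ 0.866900
step 6 [3y] bond c/2=9/400: DF=(3885431/4000000 − 9/400·(0.997400+0.964700+0.922700+0.896500+0.866900))/(1+9/400) = 8477/10000 ≈ 0.847700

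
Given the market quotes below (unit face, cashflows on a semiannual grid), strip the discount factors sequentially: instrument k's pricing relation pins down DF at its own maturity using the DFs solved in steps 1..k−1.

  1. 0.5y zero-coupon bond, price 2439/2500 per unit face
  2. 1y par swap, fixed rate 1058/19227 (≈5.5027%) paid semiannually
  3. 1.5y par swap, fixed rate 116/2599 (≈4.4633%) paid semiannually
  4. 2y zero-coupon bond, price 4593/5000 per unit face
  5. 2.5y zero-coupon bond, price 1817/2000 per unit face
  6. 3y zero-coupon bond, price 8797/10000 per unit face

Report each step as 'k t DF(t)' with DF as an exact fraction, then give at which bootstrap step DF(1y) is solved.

1 1/2 2439/2500
2 1 9471/10000
3 3/2 4681/5000
4 2 4593/5000
5 5/2 1817/2000
6 3 8797/10000
DF(1y) is solved at step 2

step 1 [0.5y] zero: DF = P = 2439/2500 ≈ 0.975600
step 2 [1y] swap r/2=529/19227: DF=(1 − 529/19227·(0.975600))/(1+529/19227) = 9471/10000 ≈ 0.947100
step 3 [1.5y] swap r/2=58/2599: DF=(1 − 58/2599·(0.975600+0.947100))/(1+58/2599) = 4681/5000 ≈ 0.936200
step 4 [2y] zero: DF = P = 4593/5000 ≈ 0.918600
step 5 [2.5y] zero: DF = P = 1817/2000 ≈ 0.908500
step 6 [3y] zero: DF = P = 8797/10000 ≈ 0.879700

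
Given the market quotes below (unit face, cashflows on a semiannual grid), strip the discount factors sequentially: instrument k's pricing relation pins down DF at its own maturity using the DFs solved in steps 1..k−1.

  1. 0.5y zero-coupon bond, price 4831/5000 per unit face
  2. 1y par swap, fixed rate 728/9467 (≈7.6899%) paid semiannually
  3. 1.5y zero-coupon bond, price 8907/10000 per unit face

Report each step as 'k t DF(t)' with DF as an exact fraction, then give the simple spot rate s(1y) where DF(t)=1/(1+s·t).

1 1/2 4831/5000
2 1 1159/1250
3 3/2 8907/10000
s(1y) = (1/(1159/1250) − 1)/(1) = 91/1159 ≈ 7.8516%

step 1 [0.5y] zero: DF = P = 4831/5000 ≈ 0.966200
step 2 [1y] swap r/2=364/9467: DF=(1 − 364/9467·(0.966200))/(1+364/9467) = 1159/1250 ≈ 0.927200
step 3 [1.5y] zero: DF = P = 8907/10000 ≈ 0.890700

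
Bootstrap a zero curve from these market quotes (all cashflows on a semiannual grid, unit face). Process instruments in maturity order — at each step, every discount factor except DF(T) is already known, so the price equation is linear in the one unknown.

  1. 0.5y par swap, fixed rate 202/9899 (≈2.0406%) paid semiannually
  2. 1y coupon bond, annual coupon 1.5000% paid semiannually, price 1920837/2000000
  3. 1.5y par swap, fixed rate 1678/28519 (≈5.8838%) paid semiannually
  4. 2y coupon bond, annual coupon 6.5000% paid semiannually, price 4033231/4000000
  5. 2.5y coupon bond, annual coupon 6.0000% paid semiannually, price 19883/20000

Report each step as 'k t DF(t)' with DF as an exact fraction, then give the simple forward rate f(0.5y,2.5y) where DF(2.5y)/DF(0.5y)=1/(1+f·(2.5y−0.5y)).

1 1/2 9899/10000
2 1 9459/10000
3 3/2 9161/10000
4 2 2217/2500
5 5/2 8563/10000
f(0.5y,2.5y) = ((9899/10000)/(8563/10000) − 1)/(2) = 668/8563 ≈ 7.8010%

step 1 [0.5y] swap r/2=101/9899: DF=(1 − 101/9899·(0))/(1+101/9899) = 9899/10000 ≈ 0.989900
step 2 [1y] bond c/2=3/400: DF=(1920837/2000000 − 3/400·(0.989900))/(1+3/400) = 9459/10000 ≈ 0.945900
step 3 [1.5y] swap r/2=839/28519: DF=(1 − 839/28519·(0.989900+0.945900))/(1+839/28519) = 9161/10000 ≈ 0.916100
step 4 [2y] bond c/2=13/400: DF=(4033231/4000000 − 13/400·(0.989900+0.945900+0.916100))/(1+13/400) = 2217/2500 ≈ 0.886800
step 5 [2.5y] bond c/2=3/100: DF=(19883/20000 − 3/100·(0.989900+0.945900+0.916100+0.886800))/(1+3/100) = 8563/10000 ≈ 0.856300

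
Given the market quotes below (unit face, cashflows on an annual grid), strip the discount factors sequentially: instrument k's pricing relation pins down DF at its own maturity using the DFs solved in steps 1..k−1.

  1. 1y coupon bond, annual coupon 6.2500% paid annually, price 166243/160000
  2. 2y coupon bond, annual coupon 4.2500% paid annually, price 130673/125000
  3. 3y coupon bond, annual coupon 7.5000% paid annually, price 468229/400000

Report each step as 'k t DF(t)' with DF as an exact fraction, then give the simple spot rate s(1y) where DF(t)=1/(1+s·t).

step 1 [1y] bond c/1=1/16: DF=(166243/160000 − 1/16·(0))/(1+1/16) = 9779/10000 ≈ 0.977900
step 2 [2y] bond c/1=17/400: DF=(130673/125000 − 17/400·(0.977900))/(1+17/400) = 9629/10000 ≈ 0.962900
step 3 [3y] bond c/1=3/40: DF=(468229/400000 − 3/40·(0.977900+0.962900))/(1+3/40) = 1907/2000 ≈ 0.953500

1 1 9779/10000
2 2 9629/10000
3 3 1907/2000
s(1y) = (1/(9779/10000) − 1)/(1) = 221/9779 ≈ 2.2599%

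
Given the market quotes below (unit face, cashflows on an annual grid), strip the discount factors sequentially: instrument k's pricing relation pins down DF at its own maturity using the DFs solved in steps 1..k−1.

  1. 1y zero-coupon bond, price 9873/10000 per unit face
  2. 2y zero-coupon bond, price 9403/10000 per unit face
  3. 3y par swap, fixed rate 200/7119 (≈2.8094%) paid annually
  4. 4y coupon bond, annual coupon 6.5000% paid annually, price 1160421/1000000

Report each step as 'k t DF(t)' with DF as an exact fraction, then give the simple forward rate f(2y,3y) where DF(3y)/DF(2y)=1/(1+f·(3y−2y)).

1 1 9873/10000
2 2 9403/10000
3 3 23/25
4 4 4579/5000
f(2y,3y) = ((9403/10000)/(23/25) − 1)/(1) = 203/9200 ≈ 2.2065%

step 1 [1y] zero: DF = P = 9873/10000 ≈ 0.987300
step 2 [2y] zero: DF = P = 9403/10000 ≈ 0.940300
step 3 [3y] swap r/1=200/7119: DF=(1 − 200/7119·(0.987300+0.940300))/(1+200/7119) = 23/25 ≈ 0.920000
step 4 [4y] bond c/1=13/200: DF=(1160421/1000000 − 13/200·(0.987300+0.940300+0.920000))/(1+13/200) = 4579/5000 ≈ 0.915800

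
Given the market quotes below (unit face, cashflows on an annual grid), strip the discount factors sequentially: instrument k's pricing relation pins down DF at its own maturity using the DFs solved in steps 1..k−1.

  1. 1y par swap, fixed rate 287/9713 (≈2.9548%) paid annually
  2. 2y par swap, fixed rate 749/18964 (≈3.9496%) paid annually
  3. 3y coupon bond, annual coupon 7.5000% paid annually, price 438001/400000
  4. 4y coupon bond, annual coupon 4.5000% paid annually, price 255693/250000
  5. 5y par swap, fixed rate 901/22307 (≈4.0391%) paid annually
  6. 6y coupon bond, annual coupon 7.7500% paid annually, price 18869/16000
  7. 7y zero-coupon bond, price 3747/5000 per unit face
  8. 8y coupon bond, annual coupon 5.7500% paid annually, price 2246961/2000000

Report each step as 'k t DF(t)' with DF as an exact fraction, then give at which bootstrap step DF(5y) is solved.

step 1 [1y] swap r/1=287/9713: DF=(1 − 287/9713·(0))/(1+287/9713) = 9713/10000 ≈ 0.971300
step 2 [2y] swap r/1=749/18964: DF=(1 − 749/18964·(0.971300))/(1+749/18964) = 9251/10000 ≈ 0.925100
step 3 [3y] bond c/1=3/40: DF=(438001/400000 − 3/40·(0.971300+0.925100))/(1+3/40) = 8863/10000 ≈ 0.886300
step 4 [4y] bond c/1=9/200: DF=(255693/250000 − 9/200·(0.971300+0.925100+0.886300))/(1+9/200) = 8589/10000 ≈ 0.858900
step 5 [5y] swap r/1=901/22307: DF=(1 − 901/22307·(0.971300+0.925100+0.886300+0.858900))/(1+901/22307) = 4099/5000 ≈ 0.819800
step 6 [6y] bond c/1=31/400: DF=(18869/16000 − 31/400·(0.971300+0.925100+0.886300+0.858900+0.819800))/(1+31/400) = 967/1250 ≈ 0.773600
step 7 [7y] zero: DF = P = 3747/5000 ≈ 0.749400
step 8 [8y] bond c/1=23/400: DF=(2246961/2000000 − 23/400·(0.971300+0.925100+0.886300+0.858900+0.819800+0.773600+0.749400))/(1+23/400) = 737/1000 ≈ 0.737000

1 1 9713/10000
2 2 9251/10000
3 3 8863/10000
4 4 8589/10000
5 5 4099/5000
6 6 967/1250
7 7 3747/5000
8 8 737/1000
DF(5y) is solved at step 5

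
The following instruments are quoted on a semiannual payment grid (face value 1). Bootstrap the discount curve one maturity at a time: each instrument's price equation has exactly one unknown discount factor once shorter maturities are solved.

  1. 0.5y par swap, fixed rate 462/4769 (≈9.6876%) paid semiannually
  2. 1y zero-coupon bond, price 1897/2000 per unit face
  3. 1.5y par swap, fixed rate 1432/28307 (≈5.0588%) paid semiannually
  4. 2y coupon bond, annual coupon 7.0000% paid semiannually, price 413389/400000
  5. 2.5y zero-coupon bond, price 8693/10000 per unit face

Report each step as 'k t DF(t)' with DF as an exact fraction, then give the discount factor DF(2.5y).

step 1 [0.5y] swap r/2=231/4769: DF=(1 − 231/4769·(0))/(1+231/4769) = 4769/5000 ≈ 0.953800
step 2 [1y] zero: DF = P = 1897/2000 ≈ 0.948500
step 3 [1.5y] swap r/2=716/28307: DF=(1 − 716/28307·(0.953800+0.948500))/(1+716/28307) = 2321/2500 ≈ 0.928400
step 4 [2y] bond c/2=7/200: DF=(413389/400000 − 7/200·(0.953800+0.948500+0.928400))/(1+7/200) = 2257/2500 ≈ 0.902800
step 5 [2.5y] zero: DF = P = 8693/10000 ≈ 0.869300

1 1/2 4769/5000
2 1 1897/2000
3 3/2 2321/2500
4 2 2257/2500
5 5/2 8693/10000
DF(2.5y) = 8693/10000 ≈ 0.869300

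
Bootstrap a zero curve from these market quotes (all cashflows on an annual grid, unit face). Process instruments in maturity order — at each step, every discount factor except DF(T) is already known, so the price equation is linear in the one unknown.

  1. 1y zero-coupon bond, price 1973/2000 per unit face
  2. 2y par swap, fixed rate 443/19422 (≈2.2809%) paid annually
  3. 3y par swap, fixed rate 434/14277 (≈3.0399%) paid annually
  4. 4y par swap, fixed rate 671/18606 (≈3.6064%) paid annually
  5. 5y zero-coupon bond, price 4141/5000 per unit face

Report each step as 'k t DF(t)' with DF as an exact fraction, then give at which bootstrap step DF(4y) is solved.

1 1 1973/2000
2 2 9557/10000
3 3 2283/2500
4 4 4329/5000
5 5 4141/5000
DF(4y) is solved at step 4

step 1 [1y] zero: DF = P = 1973/2000 ≈ 0.986500
step 2 [2y] swap r/1=443/19422: DF=(1 − 443/19422·(0.986500))/(1+443/19422) = 9557/10000 ≈ 0.955700
step 3 [3y] swap r/1=434/14277: DF=(1 − 434/14277·(0.986500+0.955700))/(1+434/14277) = 2283/2500 ≈ 0.913200
step 4 [4y] swap r/1=671/18606: DF=(1 − 671/18606·(0.986500+0.955700+0.913200))/(1+671/18606) = 4329/5000 ≈ 0.865800
step 5 [5y] zero: DF = P = 4141/5000 ≈ 0.828200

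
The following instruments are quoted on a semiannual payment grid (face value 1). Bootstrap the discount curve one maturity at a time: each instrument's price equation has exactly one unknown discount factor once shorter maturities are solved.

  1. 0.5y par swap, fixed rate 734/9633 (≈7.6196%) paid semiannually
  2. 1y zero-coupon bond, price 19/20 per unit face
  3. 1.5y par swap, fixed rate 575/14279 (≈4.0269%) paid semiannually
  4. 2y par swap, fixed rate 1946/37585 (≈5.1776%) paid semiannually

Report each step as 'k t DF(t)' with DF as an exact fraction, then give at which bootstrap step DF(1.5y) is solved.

step 1 [0.5y] swap r/2=367/9633: DF=(1 − 367/9633·(0))/(1+367/9633) = 9633/10000 ≈ 0.963300
step 2 [1y] zero: DF = P = 19/20 ≈ 0.950000
step 3 [1.5y] swap r/2=575/28558: DF=(1 − 575/28558·(0.963300+0.950000))/(1+575/28558) = 377/400 ≈ 0.942500
step 4 [2y] swap r/2=973/37585: DF=(1 − 973/37585·(0.963300+0.950000+0.942500))/(1+973/37585) = 9027/10000 ≈ 0.902700

1 1/2 9633/10000
2 1 19/20
3 3/2 377/400
4 2 9027/10000
DF(1.5y) is solved at step 3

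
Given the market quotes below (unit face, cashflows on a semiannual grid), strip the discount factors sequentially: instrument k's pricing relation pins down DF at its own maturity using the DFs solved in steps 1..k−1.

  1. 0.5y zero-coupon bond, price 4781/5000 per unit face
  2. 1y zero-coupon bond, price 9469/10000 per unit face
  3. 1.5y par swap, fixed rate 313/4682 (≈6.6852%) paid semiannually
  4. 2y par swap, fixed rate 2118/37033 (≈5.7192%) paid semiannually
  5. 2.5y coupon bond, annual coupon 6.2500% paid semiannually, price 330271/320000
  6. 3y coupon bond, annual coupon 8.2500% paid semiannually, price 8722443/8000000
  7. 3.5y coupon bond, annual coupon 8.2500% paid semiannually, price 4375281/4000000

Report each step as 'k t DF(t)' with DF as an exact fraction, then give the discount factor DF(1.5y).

step 1 [0.5y] zero: DF = P = 4781/5000 ≈ 0.956200
step 2 [1y] zero: DF = P = 9469/10000 ≈ 0.946900
step 3 [1.5y] swap r/2=313/9364: DF=(1 − 313/9364·(0.956200+0.946900))/(1+313/9364) = 9061/10000 ≈ 0.906100
step 4 [2y] swap r/2=1059/37033: DF=(1 − 1059/37033·(0.956200+0.946900+0.906100))/(1+1059/37033) = 8941/10000 ≈ 0.894100
step 5 [2.5y] bond c/2=1/32: DF=(330271/320000 − 1/32·(0.956200+0.946900+0.906100+0.894100))/(1+1/32) = 4443/5000 ≈ 0.888600
step 6 [3y] bond c/2=33/800: DF=(8722443/8000000 − 33/800·(0.956200+0.946900+0.906100+0.894100+0.888600))/(1+33/800) = 2163/2500 ≈ 0.865200
step 7 [3.5y] bond c/2=33/800: DF=(4375281/4000000 − 33/800·(0.956200+0.946900+0.906100+0.894100+0.888600+0.865200))/(1+33/800) = 8343/10000 ≈ 0.834300

1 1/2 4781/5000
2 1 9469/10000
3 3/2 9061/10000
4 2 8941/10000
5 5/2 4443/5000
6 3 2163/2500
7 7/2 8343/10000
DF(1.5y) = 9061/10000 ≈ 0.906100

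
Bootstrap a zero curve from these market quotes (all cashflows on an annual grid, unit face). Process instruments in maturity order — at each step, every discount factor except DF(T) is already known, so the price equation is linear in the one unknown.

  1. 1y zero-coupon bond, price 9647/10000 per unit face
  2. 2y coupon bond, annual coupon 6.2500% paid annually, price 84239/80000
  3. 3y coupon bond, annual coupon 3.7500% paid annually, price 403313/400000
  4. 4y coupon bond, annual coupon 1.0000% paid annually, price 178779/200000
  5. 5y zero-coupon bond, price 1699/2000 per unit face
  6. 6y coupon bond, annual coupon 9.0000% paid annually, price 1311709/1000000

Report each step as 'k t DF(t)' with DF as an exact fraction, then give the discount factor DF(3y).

1 1 9647/10000
2 2 9343/10000
3 3 1129/1250
4 4 8573/10000
5 5 1699/2000
6 6 8311/10000
DF(3y) = 1129/1250 ≈ 0.903200

step 1 [1y] zero: DF = P = 9647/10000 ≈ 0.964700
step 2 [2y] bond c/1=1/16: DF=(84239/80000 − 1/16·(0.964700))/(1+1/16) = 9343/10000 ≈ 0.934300
step 3 [3y] bond c/1=3/80: DF=(403313/400000 − 3/80·(0.964700+0.934300))/(1+3/80) = 1129/1250 ≈ 0.903200
step 4 [4y] bond c/1=1/100: DF=(178779/200000 − 1/100·(0.964700+0.934300+0.903200))/(1+1/100) = 8573/10000 ≈ 0.857300
step 5 [5y] zero: DF = P = 1699/2000 ≈ 0.849500
step 6 [6y] bond c/1=9/100: DF=(1311709/1000000 − 9/100·(0.964700+0.934300+0.903200+0.857300+0.849500))/(1+9/100) = 8311/10000 ≈ 0.831100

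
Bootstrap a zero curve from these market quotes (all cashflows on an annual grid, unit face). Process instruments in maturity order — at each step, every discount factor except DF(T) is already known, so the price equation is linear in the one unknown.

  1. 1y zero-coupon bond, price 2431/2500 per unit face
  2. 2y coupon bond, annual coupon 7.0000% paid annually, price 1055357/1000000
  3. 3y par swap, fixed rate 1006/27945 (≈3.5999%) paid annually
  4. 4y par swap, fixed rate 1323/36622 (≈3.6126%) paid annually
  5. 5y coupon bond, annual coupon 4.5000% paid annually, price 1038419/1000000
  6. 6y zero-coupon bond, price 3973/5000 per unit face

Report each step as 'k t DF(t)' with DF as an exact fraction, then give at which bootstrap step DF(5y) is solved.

step 1 [1y] zero: DF = P = 2431/2500 ≈ 0.972400
step 2 [2y] bond c/1=7/100: DF=(1055357/1000000 − 7/100·(0.972400))/(1+7/100) = 9227/10000 ≈ 0.922700
step 3 [3y] swap r/1=1006/27945: DF=(1 − 1006/27945·(0.972400+0.922700))/(1+1006/27945) = 4497/5000 ≈ 0.899400
step 4 [4y] swap r/1=1323/36622: DF=(1 − 1323/36622·(0.972400+0.922700+0.899400))/(1+1323/36622) = 8677/10000 ≈ 0.867700
step 5 [5y] bond c/1=9/200: DF=(1038419/1000000 − 9/200·(0.972400+0.922700+0.899400+0.867700))/(1+9/200) = 209/250 ≈ 0.836000
step 6 [6y] zero: DF = P = 3973/5000 ≈ 0.794600

1 1 2431/2500
2 2 9227/10000
3 3 4497/5000
4 4 8677/10000
5 5 209/250
6 6 3973/5000
DF(5y) is solved at step 5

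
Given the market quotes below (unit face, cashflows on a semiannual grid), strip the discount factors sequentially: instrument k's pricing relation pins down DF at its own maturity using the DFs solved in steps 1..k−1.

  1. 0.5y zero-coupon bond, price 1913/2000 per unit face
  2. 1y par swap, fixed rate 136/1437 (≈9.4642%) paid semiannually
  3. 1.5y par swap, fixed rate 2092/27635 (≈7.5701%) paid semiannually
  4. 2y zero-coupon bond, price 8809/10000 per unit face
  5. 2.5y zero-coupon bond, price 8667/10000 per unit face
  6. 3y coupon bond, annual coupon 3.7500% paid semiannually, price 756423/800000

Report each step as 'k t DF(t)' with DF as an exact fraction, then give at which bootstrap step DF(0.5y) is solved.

1 1/2 1913/2000
2 1 2279/2500
3 3/2 4477/5000
4 2 8809/10000
5 5/2 8667/10000
6 3 8451/10000
DF(0.5y) is solved at step 1

step 1 [0.5y] zero: DF = P = 1913/2000 ≈ 0.956500
step 2 [1y] swap r/2=68/1437: DF=(1 − 68/1437·(0.956500))/(1+68/1437) = 2279/2500 ≈ 0.911600
step 3 [1.5y] swap r/2=1046/27635: DF=(1 − 1046/27635·(0.956500+0.911600))/(1+1046/27635) = 4477/5000 ≈ 0.895400
step 4 [2y] zero: DF = P = 8809/10000 ≈ 0.880900
step 5 [2.5y] zero: DF = P = 8667/10000 ≈ 0.866700
step 6 [3y] bond c/2=3/160: DF=(756423/800000 − 3/160·(0.956500+0.911600+0.895400+0.880900+0.866700))/(1+3/160) = 8451/10000 ≈ 0.845100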